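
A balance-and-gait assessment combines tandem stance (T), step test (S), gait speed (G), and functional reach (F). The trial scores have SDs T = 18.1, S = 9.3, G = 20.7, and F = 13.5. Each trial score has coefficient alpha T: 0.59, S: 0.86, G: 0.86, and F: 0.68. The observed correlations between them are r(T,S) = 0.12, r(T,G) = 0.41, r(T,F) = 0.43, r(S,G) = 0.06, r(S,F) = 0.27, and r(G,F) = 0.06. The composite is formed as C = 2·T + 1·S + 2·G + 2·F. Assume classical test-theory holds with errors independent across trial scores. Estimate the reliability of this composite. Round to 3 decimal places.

0.838

Var(C) = 2²·18.1² + 9.3² + 2²·20.7² + 2²·13.5² + 2·[2·18.1·9.3·0.12 + 4·18.1·20.7·0.41 + 4·18.1·13.5·0.43 + 2·9.3·20.7·0.06 + 2·9.3·13.5·0.27 + 4·20.7·13.5·0.06] = 3839.89 + 2466.21 = 6306.1.
With uncorrelated errors the cross-covariances are all true-score covariance, so they carry over unchanged; only the diagonal terms shrink to ρᵢσᵢ².
True-score variance = [2²·18.1²·0.59 + 9.3²·0.86 + 2²·20.7²·0.86 + 2²·13.5²·0.68] + 2466.21 = 2817.27 + 2466.21 = 5283.48.
Reliability = 5283.48 / 6306.1 = 0.838.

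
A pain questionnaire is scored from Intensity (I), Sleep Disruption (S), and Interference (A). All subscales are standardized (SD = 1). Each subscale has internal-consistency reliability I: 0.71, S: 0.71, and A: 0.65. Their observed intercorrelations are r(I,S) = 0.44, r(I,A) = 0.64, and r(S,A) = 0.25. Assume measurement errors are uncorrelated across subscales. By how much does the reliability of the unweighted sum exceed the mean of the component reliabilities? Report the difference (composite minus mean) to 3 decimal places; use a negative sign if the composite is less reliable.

0.146

Var(sum) = 3 + 2.66 = 5.66; true-score variance = 2.07 + 2.66 = 4.73; composite reliability = 0.8357.
Mean component reliability = 0.6900.
Difference = 0.8357 − 0.6900 = 0.146.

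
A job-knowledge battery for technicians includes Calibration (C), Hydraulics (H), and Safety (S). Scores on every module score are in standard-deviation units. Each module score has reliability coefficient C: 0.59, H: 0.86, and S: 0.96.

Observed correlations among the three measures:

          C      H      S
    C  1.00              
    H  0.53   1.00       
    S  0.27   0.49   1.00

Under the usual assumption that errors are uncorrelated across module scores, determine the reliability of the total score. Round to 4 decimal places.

Var(C+H+S) = 3 + 2·[0.53 + 0.27 + 0.49] = 3 + 2.58 = 5.58.
Under uncorrelated errors the observed covariances equal the true-score covariances, so only the own-variance terms attenuate.
True-score variance = [0.59 + 0.86 + 0.96] + 2.58 = 2.41 + 2.58 = 4.99.
Reliability = 4.99 / 5.58 = 0.8943.

0.8943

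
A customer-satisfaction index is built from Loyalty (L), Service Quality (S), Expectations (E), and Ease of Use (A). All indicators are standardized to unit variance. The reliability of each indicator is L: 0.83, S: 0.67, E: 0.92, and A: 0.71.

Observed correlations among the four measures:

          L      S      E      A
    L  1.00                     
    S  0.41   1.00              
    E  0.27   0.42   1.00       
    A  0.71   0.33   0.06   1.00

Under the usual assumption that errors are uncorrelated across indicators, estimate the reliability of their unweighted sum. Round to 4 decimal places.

Var(L+S+E+A) = 4 + 2·[0.41 + 0.27 + 0.71 + 0.42 + 0.33 + 0.06] = 4 + 4.4 = 8.4.
Under uncorrelated errors the observed covariances equal the true-score covariances, so only the own-variance terms attenuate.
True-score variance = [0.83 + 0.67 + 0.92 + 0.71] + 4.4 = 3.13 + 4.4 = 7.53.
Reliability = 7.53 / 8.4 = 0.8964.

0.8964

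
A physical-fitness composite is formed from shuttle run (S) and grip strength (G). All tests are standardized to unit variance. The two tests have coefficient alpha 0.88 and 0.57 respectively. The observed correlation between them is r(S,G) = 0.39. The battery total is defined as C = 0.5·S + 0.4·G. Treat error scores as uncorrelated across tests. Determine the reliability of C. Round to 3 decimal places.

Var(C) = 0.5² + 0.4² + 2·[0.2·0.39] = 0.41 + 0.156 = 0.566.
Because errors are independent across components, Cov(Tᵢ,Tⱼ) = Cov(Xᵢ,Xⱼ); the off-diagonal part of the true-score variance is the same as above.
True-score variance = [0.5²·0.88 + 0.4²·0.57] + 0.156 = 0.3112 + 0.156 = 0.4672.
Reliability = 0.4672 / 0.566 = 0.825.

0.825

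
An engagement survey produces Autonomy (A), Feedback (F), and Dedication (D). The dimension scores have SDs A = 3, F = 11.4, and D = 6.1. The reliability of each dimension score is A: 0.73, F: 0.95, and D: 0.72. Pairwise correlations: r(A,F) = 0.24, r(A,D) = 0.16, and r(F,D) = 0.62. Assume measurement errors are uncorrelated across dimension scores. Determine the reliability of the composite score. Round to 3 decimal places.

Var(A+F+D) = 3² + 11.4² + 6.1² + 2·[3·11.4·0.24 + 3·6.1·0.16 + 11.4·6.1·0.62] = 176.17 + 108.502 = 284.672.
With uncorrelated errors the cross-covariances are all true-score covariance, so they carry over unchanged; only the diagonal terms shrink to ρᵢσᵢ².
True-score variance = [3²·0.73 + 11.4²·0.95 + 6.1²·0.72] + 108.502 = 156.823 + 108.502 = 265.325.
Reliability = 265.325 / 284.672 = 0.932.

0.932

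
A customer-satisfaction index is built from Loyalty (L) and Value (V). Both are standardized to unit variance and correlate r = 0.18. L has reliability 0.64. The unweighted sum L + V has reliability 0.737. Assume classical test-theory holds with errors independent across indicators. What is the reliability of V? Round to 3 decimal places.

0.739

Var(L+V) = 2 + 2·0.18 = 2.360.
True-score variance = ρ_L + ρ_V + 2·0.18, so 0.737 = (0.64 + ρ_V + 0.36) / 2.360.
ρ_V = 0.737·2.360 − 0.64 − 0.36 = 0.739.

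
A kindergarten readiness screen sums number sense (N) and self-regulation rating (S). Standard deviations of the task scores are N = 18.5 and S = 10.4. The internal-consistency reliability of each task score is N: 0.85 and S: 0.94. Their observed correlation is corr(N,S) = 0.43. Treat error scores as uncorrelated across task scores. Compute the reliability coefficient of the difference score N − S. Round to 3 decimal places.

0.797

Var(N−S) = 18.5² + 10.4² − 2·18.5·10.4·0.43 = 450.41 − 165.464 = 284.946.
Because errors are independent across components, Cov(Tᵢ,Tⱼ) = Cov(Xᵢ,Xⱼ); the off-diagonal part of the true-score variance is the same as above.
True-score variance = [18.5²·0.85 + 10.4²·0.94] − 165.464 = 392.583 − 165.464 = 227.119.
Reliability = 227.119 / 284.946 = 0.797.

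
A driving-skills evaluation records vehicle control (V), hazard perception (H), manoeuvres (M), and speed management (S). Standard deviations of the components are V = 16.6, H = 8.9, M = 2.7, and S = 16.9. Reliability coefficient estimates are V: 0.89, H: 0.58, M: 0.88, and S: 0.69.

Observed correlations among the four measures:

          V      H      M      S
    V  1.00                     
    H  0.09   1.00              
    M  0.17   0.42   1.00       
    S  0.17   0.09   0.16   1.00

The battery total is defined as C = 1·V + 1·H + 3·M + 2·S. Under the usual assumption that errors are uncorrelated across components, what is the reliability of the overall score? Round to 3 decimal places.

0.790

Var(C) = 16.6² + 8.9² + 3²·2.7² + 2²·16.9² + 2·[16.6·8.9·0.09 + 3·16.6·2.7·0.17 + 2·16.6·16.9·0.17 + 3·8.9·2.7·0.42 + 2·8.9·16.9·0.09 + 6·2.7·16.9·0.16] = 1562.82 + 465.39 = 2028.21.
Because errors are independent across components, Cov(Tᵢ,Tⱼ) = Cov(Xᵢ,Xⱼ); the off-diagonal part of the true-score variance is the same as above.
True-score variance = [16.6²·0.89 + 8.9²·0.58 + 3²·2.7²·0.88 + 2²·16.9²·0.69] + 465.39 = 1137.21 + 465.39 = 1602.6.
Reliability = 1602.6 / 2028.21 = 0.790.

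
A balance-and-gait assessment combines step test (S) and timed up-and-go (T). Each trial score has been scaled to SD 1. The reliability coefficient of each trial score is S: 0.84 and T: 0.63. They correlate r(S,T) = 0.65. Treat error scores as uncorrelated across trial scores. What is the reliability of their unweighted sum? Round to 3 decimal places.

0.839

Var(S+T) = 2 + 2·[0.65] = 2 + 1.3 = 3.3.
Under uncorrelated errors the observed covariances equal the true-score covariances, so only the own-variance terms attenuate.
True-score variance = [0.84 + 0.63] + 1.3 = 1.47 + 1.3 = 2.77.
Reliability = 2.77 / 3.3 = 0.839.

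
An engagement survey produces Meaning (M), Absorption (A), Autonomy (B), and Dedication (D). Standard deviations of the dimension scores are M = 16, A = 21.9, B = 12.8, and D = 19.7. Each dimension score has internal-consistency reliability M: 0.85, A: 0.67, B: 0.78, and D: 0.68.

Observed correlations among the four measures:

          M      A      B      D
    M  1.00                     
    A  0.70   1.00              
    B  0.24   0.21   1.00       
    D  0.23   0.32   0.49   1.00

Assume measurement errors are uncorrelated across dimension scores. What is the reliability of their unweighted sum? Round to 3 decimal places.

0.866

Var(M+A+B+D) = 16² + 21.9² + 12.8² + 19.7² + 2·[16·21.9·0.70 + 16·12.8·0.24 + 16·19.7·0.23 + 21.9·12.8·0.21 + 21.9·19.7·0.32 + 12.8·19.7·0.49] = 1287.54 + 1374.82 = 2662.36.
Because errors are independent across components, Cov(Tᵢ,Tⱼ) = Cov(Xᵢ,Xⱼ); the off-diagonal part of the true-score variance is the same as above.
True-score variance = [16²·0.85 + 21.9²·0.67 + 12.8²·0.78 + 19.7²·0.68] + 1374.82 = 930.635 + 1374.82 = 2305.46.
Reliability = 2305.46 / 2662.36 = 0.866.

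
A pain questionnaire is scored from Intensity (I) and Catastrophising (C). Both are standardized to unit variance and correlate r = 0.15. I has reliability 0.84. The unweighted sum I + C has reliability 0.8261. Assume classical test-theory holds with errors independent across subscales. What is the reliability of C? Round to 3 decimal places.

Var(I+C) = 2 + 2·0.15 = 2.300.
True-score variance = ρ_I + ρ_C + 2·0.15, so 0.8261 = (0.84 + ρ_C + 0.30) / 2.300.
ρ_C = 0.8261·2.300 − 0.84 − 0.30 = 0.760.

0.760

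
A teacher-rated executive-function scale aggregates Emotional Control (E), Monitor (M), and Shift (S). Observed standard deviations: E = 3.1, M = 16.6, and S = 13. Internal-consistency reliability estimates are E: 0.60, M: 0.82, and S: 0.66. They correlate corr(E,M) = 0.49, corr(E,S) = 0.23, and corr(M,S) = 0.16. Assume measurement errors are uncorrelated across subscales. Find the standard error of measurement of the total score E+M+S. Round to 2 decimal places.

Var(total) = 454.17 + 138.025 = 592.195.
True-score variance = 343.265 + 138.025 = 481.29, so reliability = 0.8127.
Error variance = 592.195 − 481.29 = 110.905; SEM = √110.905 = 10.53.

10.53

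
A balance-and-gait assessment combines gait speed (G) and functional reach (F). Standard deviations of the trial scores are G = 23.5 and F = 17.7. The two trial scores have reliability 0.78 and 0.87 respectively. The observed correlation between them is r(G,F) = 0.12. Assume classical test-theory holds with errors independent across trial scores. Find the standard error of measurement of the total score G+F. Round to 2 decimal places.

Var(total) = 865.54 + 99.828 = 965.368.
True-score variance = 703.317 + 99.828 = 803.145, so reliability = 0.8320.
Error variance = 965.368 − 803.145 = 162.223; SEM = √162.223 = 12.74.

12.74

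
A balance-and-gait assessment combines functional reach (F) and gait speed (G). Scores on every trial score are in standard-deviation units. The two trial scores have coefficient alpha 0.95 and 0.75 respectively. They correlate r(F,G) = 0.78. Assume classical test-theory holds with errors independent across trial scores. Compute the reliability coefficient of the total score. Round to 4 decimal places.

Var(F+G) = 2 + 2·[0.78] = 2 + 1.56 = 3.56.
With uncorrelated errors the cross-covariances are all true-score covariance, so they carry over unchanged; only the diagonal terms shrink to ρᵢσᵢ².
True-score variance = [0.95 + 0.75] + 1.56 = 1.7 + 1.56 = 3.26.
Reliability = 3.26 / 3.56 = 0.9157.

0.9157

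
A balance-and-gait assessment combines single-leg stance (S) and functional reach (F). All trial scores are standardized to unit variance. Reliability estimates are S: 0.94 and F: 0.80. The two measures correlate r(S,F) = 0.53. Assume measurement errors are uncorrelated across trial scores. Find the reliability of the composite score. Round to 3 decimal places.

0.915

Var(S+F) = 2 + 2·[0.53] = 2 + 1.06 = 3.06.
Under uncorrelated errors the observed covariances equal the true-score covariances, so only the own-variance terms attenuate.
True-score variance = [0.94 + 0.80] + 1.06 = 1.74 + 1.06 = 2.8.
Reliability = 2.8 / 3.06 = 0.915.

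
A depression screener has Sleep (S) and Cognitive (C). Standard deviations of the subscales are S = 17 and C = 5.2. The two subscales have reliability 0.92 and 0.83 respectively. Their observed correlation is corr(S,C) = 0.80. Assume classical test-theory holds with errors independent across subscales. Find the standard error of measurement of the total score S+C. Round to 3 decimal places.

5.265

Var(total) = 316.04 + 141.44 = 457.48.
True-score variance = 288.323 + 141.44 = 429.763, so reliability = 0.9394.
Error variance = 457.48 − 429.763 = 27.7168; SEM = √27.7168 = 5.265.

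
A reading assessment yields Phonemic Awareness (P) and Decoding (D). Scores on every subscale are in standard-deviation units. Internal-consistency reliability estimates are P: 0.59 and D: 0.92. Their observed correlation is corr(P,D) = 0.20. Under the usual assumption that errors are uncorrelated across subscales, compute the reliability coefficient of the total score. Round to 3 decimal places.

Var(P+D) = 2 + 2·[0.20] = 2 + 0.4 = 2.4.
Under uncorrelated errors the observed covariances equal the true-score covariances, so only the own-variance terms attenuate.
True-score variance = [0.59 + 0.92] + 0.4 = 1.51 + 0.4 = 1.91.
Reliability = 1.91 / 2.4 = 0.796.

0.796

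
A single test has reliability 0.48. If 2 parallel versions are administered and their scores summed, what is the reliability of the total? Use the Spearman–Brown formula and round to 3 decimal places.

ρ_k = kρ / (1 + (k−1)ρ) = 2·0.48 / (1 + 1·0.48) = 0.960 / 1.480 = 0.649.

0.649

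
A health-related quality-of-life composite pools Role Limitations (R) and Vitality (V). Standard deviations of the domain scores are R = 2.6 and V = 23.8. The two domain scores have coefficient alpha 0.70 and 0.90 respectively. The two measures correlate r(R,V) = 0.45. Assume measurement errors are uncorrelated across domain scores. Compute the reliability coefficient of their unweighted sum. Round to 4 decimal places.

0.9067

Var(R+V) = 2.6² + 23.8² + 2·[2.6·23.8·0.45] = 573.2 + 55.692 = 628.892.
Because errors are independent across components, Cov(Tᵢ,Tⱼ) = Cov(Xᵢ,Xⱼ); the off-diagonal part of the true-score variance is the same as above.
True-score variance = [2.6²·0.70 + 23.8²·0.90] + 55.692 = 514.528 + 55.692 = 570.22.
Reliability = 570.22 / 628.892 = 0.9067.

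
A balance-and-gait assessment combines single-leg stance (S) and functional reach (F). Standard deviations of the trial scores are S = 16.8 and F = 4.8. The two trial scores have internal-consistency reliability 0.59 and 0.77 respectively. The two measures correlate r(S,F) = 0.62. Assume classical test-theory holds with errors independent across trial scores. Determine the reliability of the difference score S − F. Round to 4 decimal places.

Var(S−F) = 16.8² + 4.8² − 2·16.8·4.8·0.62 = 305.28 − 99.9936 = 205.286.
Under uncorrelated errors the observed covariances equal the true-score covariances, so only the own-variance terms attenuate.
True-score variance = [16.8²·0.59 + 4.8²·0.77] − 99.9936 = 184.262 − 99.9936 = 84.2688.
Reliability = 84.2688 / 205.286 = 0.4105.

0.4105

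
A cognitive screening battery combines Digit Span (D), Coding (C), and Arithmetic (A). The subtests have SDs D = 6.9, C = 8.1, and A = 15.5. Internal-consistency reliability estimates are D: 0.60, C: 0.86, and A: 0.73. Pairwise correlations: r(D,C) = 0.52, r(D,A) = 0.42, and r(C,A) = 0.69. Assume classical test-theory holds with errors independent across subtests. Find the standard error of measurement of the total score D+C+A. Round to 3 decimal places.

9.649

Var(total) = 353.47 + 321.223 = 674.693.
True-score variance = 260.373 + 321.223 = 581.596, so reliability = 0.8620.
Error variance = 674.693 − 581.596 = 93.0969; SEM = √93.0969 = 9.649.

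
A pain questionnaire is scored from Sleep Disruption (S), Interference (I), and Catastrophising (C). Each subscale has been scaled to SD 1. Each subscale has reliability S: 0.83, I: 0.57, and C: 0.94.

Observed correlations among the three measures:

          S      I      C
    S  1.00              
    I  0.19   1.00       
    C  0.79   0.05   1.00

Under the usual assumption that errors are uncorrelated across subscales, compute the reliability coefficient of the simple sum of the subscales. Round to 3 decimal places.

0.870

Var(S+I+C) = 3 + 2·[0.19 + 0.79 + 0.05] = 3 + 2.06 = 5.06.
With uncorrelated errors the cross-covariances are all true-score covariance, so they carry over unchanged; only the diagonal terms shrink to ρᵢσᵢ².
True-score variance = [0.83 + 0.57 + 0.94] + 2.06 = 2.34 + 2.06 = 4.4.
Reliability = 4.4 / 5.06 = 0.870.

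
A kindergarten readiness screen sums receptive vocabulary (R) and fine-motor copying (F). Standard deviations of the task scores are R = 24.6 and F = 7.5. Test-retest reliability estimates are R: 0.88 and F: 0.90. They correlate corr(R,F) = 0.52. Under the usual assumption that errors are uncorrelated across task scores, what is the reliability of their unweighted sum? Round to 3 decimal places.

0.908

Var(R+F) = 24.6² + 7.5² + 2·[24.6·7.5·0.52] = 661.41 + 191.88 = 853.29.
Under uncorrelated errors the observed covariances equal the true-score covariances, so only the own-variance terms attenuate.
True-score variance = [24.6²·0.88 + 7.5²·0.90] + 191.88 = 583.166 + 191.88 = 775.046.
Reliability = 775.046 / 853.29 = 0.908.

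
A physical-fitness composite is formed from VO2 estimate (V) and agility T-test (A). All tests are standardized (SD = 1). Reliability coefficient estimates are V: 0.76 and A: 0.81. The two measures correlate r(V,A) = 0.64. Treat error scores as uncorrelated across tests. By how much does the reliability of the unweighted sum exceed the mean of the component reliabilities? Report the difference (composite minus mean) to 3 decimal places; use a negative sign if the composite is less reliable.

0.084

Var(sum) = 2 + 1.28 = 3.28; true-score variance = 1.57 + 1.28 = 2.85; composite reliability = 0.8689.
Mean component reliability = 0.7850.
Difference = 0.8689 − 0.7850 = 0.084.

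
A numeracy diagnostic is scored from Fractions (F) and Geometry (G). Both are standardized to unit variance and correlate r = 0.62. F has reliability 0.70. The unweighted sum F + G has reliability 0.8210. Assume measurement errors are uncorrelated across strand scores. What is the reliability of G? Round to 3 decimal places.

0.720

Var(F+G) = 2 + 2·0.62 = 3.240.
True-score variance = ρ_F + ρ_G + 2·0.62, so 0.8210 = (0.70 + ρ_G + 1.24) / 3.240.
ρ_G = 0.8210·3.240 − 0.70 − 1.24 = 0.720.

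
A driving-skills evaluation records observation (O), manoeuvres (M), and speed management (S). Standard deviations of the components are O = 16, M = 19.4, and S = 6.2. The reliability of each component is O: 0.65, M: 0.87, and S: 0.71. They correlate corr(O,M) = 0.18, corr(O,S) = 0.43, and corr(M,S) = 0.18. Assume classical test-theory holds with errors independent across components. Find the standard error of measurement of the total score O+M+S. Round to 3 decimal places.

Var(total) = 670.8 + 240.357 = 911.157.
True-score variance = 521.126 + 240.357 = 761.482, so reliability = 0.8357.
Error variance = 911.157 − 761.482 = 149.674; SEM = √149.674 = 12.234.

12.234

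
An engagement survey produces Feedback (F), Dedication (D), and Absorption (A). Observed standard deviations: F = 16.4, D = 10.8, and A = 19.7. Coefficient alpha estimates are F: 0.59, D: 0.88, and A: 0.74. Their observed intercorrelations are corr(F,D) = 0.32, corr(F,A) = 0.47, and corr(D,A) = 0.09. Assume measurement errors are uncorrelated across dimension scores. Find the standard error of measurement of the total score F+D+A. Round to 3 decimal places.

15.006

Var(total) = 773.69 + 455.349 = 1229.04.
True-score variance = 548.516 + 455.349 = 1003.87, so reliability = 0.8168.
Error variance = 1229.04 − 1003.87 = 225.174; SEM = √225.174 = 15.006.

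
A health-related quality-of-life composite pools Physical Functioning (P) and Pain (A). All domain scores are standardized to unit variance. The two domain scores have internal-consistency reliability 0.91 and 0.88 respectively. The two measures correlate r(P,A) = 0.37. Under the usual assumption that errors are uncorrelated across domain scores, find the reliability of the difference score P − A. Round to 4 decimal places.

0.8333

Var(P−A) = 1 + 1 − 2·0.37 = 2 − 0.74 = 1.26.
With uncorrelated errors the cross-covariances are all true-score covariance, so they carry over unchanged; only the diagonal terms shrink to ρᵢσᵢ².
True-score variance = [0.91 + 0.88] − 0.74 = 1.79 − 0.74 = 1.05.
Reliability = 1.05 / 1.26 = 0.8333.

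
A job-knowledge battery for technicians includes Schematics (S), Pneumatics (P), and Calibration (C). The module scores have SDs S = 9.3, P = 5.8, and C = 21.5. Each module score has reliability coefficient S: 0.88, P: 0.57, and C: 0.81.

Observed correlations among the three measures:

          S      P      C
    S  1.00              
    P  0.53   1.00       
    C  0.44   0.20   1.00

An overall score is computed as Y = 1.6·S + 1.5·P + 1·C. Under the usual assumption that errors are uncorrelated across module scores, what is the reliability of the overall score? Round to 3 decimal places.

Var(Y) = 1.6²·9.3² + 1.5²·5.8² + 21.5² + 2·[2.4·9.3·5.8·0.53 + 1.6·9.3·21.5·0.44 + 1.5·5.8·21.5·0.20] = 759.354 + 493.573 = 1252.93.
With uncorrelated errors the cross-covariances are all true-score covariance, so they carry over unchanged; only the diagonal terms shrink to ρᵢσᵢ².
True-score variance = [1.6²·9.3²·0.88 + 1.5²·5.8²·0.57 + 21.5²·0.81] + 493.573 = 612.41 + 493.573 = 1105.98.
Reliability = 1105.98 / 1252.93 = 0.883.

0.883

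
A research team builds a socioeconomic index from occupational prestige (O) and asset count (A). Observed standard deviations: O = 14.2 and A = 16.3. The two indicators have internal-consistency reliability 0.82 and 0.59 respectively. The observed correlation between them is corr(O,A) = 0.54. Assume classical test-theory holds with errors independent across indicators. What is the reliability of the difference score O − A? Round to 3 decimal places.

0.332

Var(O−A) = 14.2² + 16.3² − 2·14.2·16.3·0.54 = 467.33 − 249.977 = 217.353.
With uncorrelated errors the cross-covariances are all true-score covariance, so they carry over unchanged; only the diagonal terms shrink to ρᵢσᵢ².
True-score variance = [14.2²·0.82 + 16.3²·0.59] − 249.977 = 322.102 − 249.977 = 72.1251.
Reliability = 72.1251 / 217.353 = 0.332.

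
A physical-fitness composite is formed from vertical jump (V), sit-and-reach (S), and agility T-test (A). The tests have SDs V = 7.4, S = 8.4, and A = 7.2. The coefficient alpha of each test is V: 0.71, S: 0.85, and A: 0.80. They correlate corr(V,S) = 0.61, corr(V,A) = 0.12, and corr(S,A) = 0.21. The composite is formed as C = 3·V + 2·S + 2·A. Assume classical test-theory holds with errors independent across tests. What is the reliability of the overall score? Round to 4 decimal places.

0.8597

Var(C) = 3²·7.4² + 2²·8.4² + 2²·7.2² + 2·[6·7.4·8.4·0.61 + 6·7.4·7.2·0.12 + 4·8.4·7.2·0.21] = 982.44 + 633.341 = 1615.78.
With uncorrelated errors the cross-covariances are all true-score covariance, so they carry over unchanged; only the diagonal terms shrink to ρᵢσᵢ².
True-score variance = [3²·7.4²·0.71 + 2²·8.4²·0.85 + 2²·7.2²·0.80] + 633.341 = 755.708 + 633.341 = 1389.05.
Reliability = 1389.05 / 1615.78 = 0.8597.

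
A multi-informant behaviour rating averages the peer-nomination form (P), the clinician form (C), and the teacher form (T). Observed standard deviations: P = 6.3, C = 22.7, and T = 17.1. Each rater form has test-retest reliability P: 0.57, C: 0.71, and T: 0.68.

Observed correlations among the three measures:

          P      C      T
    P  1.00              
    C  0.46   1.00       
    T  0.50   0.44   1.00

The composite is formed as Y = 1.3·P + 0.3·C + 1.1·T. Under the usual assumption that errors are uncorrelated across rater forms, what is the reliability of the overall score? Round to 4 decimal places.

Var(Y) = 1.3²·6.3² + 0.3²·22.7² + 1.1²·17.1² + 2·[0.39·6.3·22.7·0.46 + 1.43·6.3·17.1·0.50 + 0.33·22.7·17.1·0.44] = 467.268 + 318.09 = 785.359.
Because errors are independent across components, Cov(Tᵢ,Tⱼ) = Cov(Xᵢ,Xⱼ); the off-diagonal part of the true-score variance is the same as above.
True-score variance = [1.3²·6.3²·0.57 + 0.3²·22.7²·0.71 + 1.1²·17.1²·0.68] + 318.09 = 311.755 + 318.09 = 629.846.
Reliability = 629.846 / 785.359 = 0.8020.

0.8020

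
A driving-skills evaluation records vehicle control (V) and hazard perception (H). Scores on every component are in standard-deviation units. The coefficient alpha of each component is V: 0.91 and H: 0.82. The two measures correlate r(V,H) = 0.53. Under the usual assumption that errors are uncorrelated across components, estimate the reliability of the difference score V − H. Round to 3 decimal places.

0.713

Var(V−H) = 1 + 1 − 2·0.53 = 2 − 1.06 = 0.94.
Because errors are independent across components, Cov(Tᵢ,Tⱼ) = Cov(Xᵢ,Xⱼ); the off-diagonal part of the true-score variance is the same as above.
True-score variance = [0.91 + 0.82] − 1.06 = 1.73 − 1.06 = 0.67.
Reliability = 0.67 / 0.94 = 0.713.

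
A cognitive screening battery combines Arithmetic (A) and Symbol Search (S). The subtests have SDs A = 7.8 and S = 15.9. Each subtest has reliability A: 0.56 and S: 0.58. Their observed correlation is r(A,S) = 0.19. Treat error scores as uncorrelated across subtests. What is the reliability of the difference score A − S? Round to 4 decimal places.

0.5012

Var(A−S) = 7.8² + 15.9² − 2·7.8·15.9·0.19 = 313.65 − 47.1276 = 266.522.
Under uncorrelated errors the observed covariances equal the true-score covariances, so only the own-variance terms attenuate.
True-score variance = [7.8²·0.56 + 15.9²·0.58] − 47.1276 = 180.7 − 47.1276 = 133.573.
Reliability = 133.573 / 266.522 = 0.5012.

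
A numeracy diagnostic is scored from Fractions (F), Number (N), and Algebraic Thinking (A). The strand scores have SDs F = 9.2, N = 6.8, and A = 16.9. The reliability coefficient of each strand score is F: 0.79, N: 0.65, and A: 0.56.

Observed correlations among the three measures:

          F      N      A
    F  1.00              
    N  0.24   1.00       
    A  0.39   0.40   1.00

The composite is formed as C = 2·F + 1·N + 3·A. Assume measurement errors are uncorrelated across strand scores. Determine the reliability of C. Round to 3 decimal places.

Var(C) = 2²·9.2² + 6.8² + 3²·16.9² + 2·[2·9.2·6.8·0.24 + 6·9.2·16.9·0.39 + 3·6.8·16.9·0.40] = 2955.29 + 1063.51 = 4018.8.
Because errors are independent across components, Cov(Tᵢ,Tⱼ) = Cov(Xᵢ,Xⱼ); the off-diagonal part of the true-score variance is the same as above.
True-score variance = [2²·9.2²·0.79 + 6.8²·0.65 + 3²·16.9²·0.56] + 1063.51 = 1736.99 + 1063.51 = 2800.5.
Reliability = 2800.5 / 4018.8 = 0.697.

0.697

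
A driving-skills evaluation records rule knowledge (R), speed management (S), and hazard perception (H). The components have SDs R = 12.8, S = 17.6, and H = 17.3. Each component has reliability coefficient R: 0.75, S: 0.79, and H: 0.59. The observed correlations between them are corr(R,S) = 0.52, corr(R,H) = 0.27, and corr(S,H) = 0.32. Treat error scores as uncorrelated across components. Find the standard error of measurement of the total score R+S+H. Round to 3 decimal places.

15.123

Var(total) = 772.89 + 548.736 = 1321.63.
True-score variance = 544.172 + 548.736 = 1092.91, so reliability = 0.8269.
Error variance = 1321.63 − 1092.91 = 228.718; SEM = √228.718 = 15.123.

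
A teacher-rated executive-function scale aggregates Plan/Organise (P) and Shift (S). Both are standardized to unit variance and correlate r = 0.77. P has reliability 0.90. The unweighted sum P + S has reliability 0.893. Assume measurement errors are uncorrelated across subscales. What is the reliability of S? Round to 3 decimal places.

Var(P+S) = 2 + 2·0.77 = 3.540.
True-score variance = ρ_P + ρ_S + 2·0.77, so 0.893 = (0.90 + ρ_S + 1.54) / 3.540.
ρ_S = 0.893·3.540 − 0.90 − 1.54 = 0.721.

0.721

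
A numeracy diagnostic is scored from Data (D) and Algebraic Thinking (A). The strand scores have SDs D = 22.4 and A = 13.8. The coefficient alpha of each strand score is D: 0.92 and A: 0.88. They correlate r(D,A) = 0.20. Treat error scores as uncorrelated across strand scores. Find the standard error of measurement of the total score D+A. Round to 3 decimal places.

7.937

Var(total) = 692.2 + 123.648 = 815.848.
True-score variance = 629.206 + 123.648 = 752.854, so reliability = 0.9228.
Error variance = 815.848 − 752.854 = 62.9936; SEM = √62.9936 = 7.937.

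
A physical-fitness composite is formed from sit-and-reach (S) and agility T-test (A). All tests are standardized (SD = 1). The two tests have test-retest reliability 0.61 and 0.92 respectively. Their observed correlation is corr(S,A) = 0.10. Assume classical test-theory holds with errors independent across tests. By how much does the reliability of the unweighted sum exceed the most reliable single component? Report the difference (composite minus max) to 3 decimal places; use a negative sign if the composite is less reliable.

-0.134

Var(sum) = 2 + 0.2 = 2.2; true-score variance = 1.53 + 0.2 = 1.73; composite reliability = 0.7864.
Max component reliability = 0.9200.
Difference = 0.7864 − 0.9200 = -0.134.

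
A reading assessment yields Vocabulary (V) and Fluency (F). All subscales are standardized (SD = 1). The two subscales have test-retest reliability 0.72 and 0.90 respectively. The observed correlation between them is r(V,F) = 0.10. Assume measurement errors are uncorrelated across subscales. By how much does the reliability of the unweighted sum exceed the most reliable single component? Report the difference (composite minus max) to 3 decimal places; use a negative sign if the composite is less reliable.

Var(sum) = 2 + 0.2 = 2.2; true-score variance = 1.62 + 0.2 = 1.82; composite reliability = 0.8273.
Max component reliability = 0.9000.
Difference = 0.8273 − 0.9000 = -0.073.

-0.073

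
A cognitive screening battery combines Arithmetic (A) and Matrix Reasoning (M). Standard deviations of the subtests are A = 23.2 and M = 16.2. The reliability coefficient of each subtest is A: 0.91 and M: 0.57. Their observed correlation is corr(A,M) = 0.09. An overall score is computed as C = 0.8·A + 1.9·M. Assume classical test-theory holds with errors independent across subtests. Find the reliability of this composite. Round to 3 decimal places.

0.686

Var(C) = 0.8²·23.2² + 1.9²·16.2² + 2·[1.52·23.2·16.2·0.09] = 1291.88 + 102.83 = 1394.71.
With uncorrelated errors the cross-covariances are all true-score covariance, so they carry over unchanged; only the diagonal terms shrink to ρᵢσᵢ².
True-score variance = [0.8²·23.2²·0.91 + 1.9²·16.2²·0.57] + 102.83 = 853.494 + 102.83 = 956.324.
Reliability = 956.324 / 1394.71 = 0.686.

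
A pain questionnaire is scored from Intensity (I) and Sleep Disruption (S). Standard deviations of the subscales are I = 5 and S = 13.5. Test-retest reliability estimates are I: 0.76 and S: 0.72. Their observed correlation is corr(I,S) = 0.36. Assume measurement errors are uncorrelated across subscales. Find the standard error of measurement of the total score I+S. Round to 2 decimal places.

7.55

Var(total) = 207.25 + 48.6 = 255.85.
True-score variance = 150.22 + 48.6 = 198.82, so reliability = 0.7771.
Error variance = 255.85 − 198.82 = 57.03; SEM = √57.03 = 7.55.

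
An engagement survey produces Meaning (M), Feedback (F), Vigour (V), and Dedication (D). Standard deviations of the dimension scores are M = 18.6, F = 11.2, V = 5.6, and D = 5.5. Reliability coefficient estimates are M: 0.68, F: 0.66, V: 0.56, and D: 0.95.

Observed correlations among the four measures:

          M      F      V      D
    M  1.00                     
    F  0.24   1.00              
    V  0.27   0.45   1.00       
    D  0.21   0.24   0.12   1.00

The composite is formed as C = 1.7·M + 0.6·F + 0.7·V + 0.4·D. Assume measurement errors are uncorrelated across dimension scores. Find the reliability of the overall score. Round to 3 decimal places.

Var(C) = 1.7²·18.6² + 0.6²·11.2² + 0.7²·5.6² + 0.4²·5.5² + 2·[1.02·18.6·11.2·0.24 + 1.19·18.6·5.6·0.27 + 0.68·18.6·5.5·0.21 + 0.42·11.2·5.6·0.45 + 0.24·11.2·5.5·0.24 + 0.28·5.6·5.5·0.12] = 1065.19 + 231.018 = 1296.21.
With uncorrelated errors the cross-covariances are all true-score covariance, so they carry over unchanged; only the diagonal terms shrink to ρᵢσᵢ².
True-score variance = [1.7²·18.6²·0.68 + 0.6²·11.2²·0.66 + 0.7²·5.6²·0.56 + 0.4²·5.5²·0.95] + 231.018 = 722.888 + 231.018 = 953.906.
Reliability = 953.906 / 1296.21 = 0.736.

0.736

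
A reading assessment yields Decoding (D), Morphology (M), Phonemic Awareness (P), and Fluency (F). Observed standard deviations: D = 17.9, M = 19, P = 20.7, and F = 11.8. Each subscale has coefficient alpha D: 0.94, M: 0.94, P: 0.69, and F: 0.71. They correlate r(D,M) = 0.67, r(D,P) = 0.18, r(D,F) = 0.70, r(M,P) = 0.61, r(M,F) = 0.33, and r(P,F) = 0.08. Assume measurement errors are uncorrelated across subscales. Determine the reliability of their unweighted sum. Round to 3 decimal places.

0.924

Var(D+M+P+F) = 17.9² + 19² + 20.7² + 11.8² + 2·[17.9·19·0.67 + 17.9·20.7·0.18 + 17.9·11.8·0.70 + 19·20.7·0.61 + 19·11.8·0.33 + 20.7·11.8·0.08] = 1249.14 + 1551.71 = 2800.85.
Because errors are independent across components, Cov(Tᵢ,Tⱼ) = Cov(Xᵢ,Xⱼ); the off-diagonal part of the true-score variance is the same as above.
True-score variance = [17.9²·0.94 + 19²·0.94 + 20.7²·0.69 + 11.8²·0.71] + 1551.71 = 1035.04 + 1551.71 = 2586.76.
Reliability = 2586.76 / 2800.85 = 0.924.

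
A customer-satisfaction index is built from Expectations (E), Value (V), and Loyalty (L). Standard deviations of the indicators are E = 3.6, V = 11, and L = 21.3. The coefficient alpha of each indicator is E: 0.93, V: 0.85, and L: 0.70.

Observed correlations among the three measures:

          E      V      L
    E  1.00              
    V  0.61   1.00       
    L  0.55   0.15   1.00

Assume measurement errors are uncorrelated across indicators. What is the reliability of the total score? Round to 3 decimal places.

Var(E+V+L) = 3.6² + 11² + 21.3² + 2·[3.6·11·0.61 + 3.6·21.3·0.55 + 11·21.3·0.15] = 587.65 + 202.95 = 790.6.
Because errors are independent across components, Cov(Tᵢ,Tⱼ) = Cov(Xᵢ,Xⱼ); the off-diagonal part of the true-score variance is the same as above.
True-score variance = [3.6²·0.93 + 11²·0.85 + 21.3²·0.70] + 202.95 = 432.486 + 202.95 = 635.436.
Reliability = 635.436 / 790.6 = 0.804.

0.804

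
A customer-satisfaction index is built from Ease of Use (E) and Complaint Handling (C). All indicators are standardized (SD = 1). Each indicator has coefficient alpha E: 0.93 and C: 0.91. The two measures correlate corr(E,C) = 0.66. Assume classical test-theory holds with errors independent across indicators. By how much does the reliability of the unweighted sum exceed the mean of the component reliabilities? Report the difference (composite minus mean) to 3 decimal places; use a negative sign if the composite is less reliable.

0.032

Var(sum) = 2 + 1.32 = 3.32; true-score variance = 1.84 + 1.32 = 3.16; composite reliability = 0.9518.
Mean component reliability = 0.9200.
Difference = 0.9518 − 0.9200 = 0.032.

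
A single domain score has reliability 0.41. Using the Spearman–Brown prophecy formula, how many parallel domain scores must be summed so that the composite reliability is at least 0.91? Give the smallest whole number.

15

k ≥ ρ*(1−ρ₁)/(ρ₁(1−ρ*)) = 0.91·0.59 / (0.41·0.09) = 14.550.
Smallest integer k = 15.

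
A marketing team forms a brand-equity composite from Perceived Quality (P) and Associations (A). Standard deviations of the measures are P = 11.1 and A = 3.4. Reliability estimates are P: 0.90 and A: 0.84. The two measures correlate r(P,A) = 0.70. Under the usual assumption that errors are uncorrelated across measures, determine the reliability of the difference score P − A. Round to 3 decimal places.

0.827

Var(P−A) = 11.1² + 3.4² − 2·11.1·3.4·0.70 = 134.77 − 52.836 = 81.934.
Because errors are independent across components, Cov(Tᵢ,Tⱼ) = Cov(Xᵢ,Xⱼ); the off-diagonal part of the true-score variance is the same as above.
True-score variance = [11.1²·0.90 + 3.4²·0.84] − 52.836 = 120.599 − 52.836 = 67.7634.
Reliability = 67.7634 / 81.934 = 0.827.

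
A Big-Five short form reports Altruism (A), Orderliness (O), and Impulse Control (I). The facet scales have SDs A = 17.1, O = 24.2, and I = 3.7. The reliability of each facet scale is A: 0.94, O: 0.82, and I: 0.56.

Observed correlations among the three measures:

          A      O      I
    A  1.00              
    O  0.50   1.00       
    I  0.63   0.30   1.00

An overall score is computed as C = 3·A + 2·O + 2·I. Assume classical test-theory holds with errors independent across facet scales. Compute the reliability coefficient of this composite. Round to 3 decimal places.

Var(C) = 3²·17.1² + 2²·24.2² + 2²·3.7² + 2·[6·17.1·24.2·0.50 + 6·17.1·3.7·0.63 + 4·24.2·3.7·0.30] = 5029.01 + 3176.14 = 8205.15.
Because errors are independent across components, Cov(Tᵢ,Tⱼ) = Cov(Xᵢ,Xⱼ); the off-diagonal part of the true-score variance is the same as above.
True-score variance = [3²·17.1²·0.94 + 2²·24.2²·0.82 + 2²·3.7²·0.56] + 3176.14 = 4425.35 + 3176.14 = 7601.49.
Reliability = 7601.49 / 8205.15 = 0.926.

0.926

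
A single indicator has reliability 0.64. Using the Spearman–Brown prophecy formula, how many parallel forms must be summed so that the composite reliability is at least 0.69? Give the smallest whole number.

2

k ≥ ρ*(1−ρ₁)/(ρ₁(1−ρ*)) = 0.69·0.36 / (0.64·0.31) = 1.252.
Smallest integer k = 2.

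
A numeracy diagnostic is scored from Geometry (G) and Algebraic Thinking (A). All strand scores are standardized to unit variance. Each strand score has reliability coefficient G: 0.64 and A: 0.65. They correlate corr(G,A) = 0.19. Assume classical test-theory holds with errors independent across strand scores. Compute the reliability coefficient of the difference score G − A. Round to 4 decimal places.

0.5617

Var(G−A) = 1 + 1 − 2·0.19 = 2 − 0.38 = 1.62.
With uncorrelated errors the cross-covariances are all true-score covariance, so they carry over unchanged; only the diagonal terms shrink to ρᵢσᵢ².
True-score variance = [0.64 + 0.65] − 0.38 = 1.29 − 0.38 = 0.91.
Reliability = 0.91 / 1.62 = 0.5617.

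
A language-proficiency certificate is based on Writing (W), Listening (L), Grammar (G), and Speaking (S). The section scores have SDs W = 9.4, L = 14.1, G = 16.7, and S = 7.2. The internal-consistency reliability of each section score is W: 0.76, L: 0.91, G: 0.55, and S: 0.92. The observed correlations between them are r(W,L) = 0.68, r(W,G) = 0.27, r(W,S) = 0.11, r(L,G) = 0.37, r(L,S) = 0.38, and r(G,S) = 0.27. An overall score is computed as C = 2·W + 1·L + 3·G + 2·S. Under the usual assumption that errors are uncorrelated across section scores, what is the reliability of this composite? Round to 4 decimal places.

0.7628

Var(C) = 2²·9.4² + 14.1² + 3²·16.7² + 2²·7.2² + 2·[2·9.4·14.1·0.68 + 6·9.4·16.7·0.27 + 4·9.4·7.2·0.11 + 3·14.1·16.7·0.37 + 2·14.1·7.2·0.38 + 6·16.7·7.2·0.27] = 3269.62 + 1995.31 = 5264.93.
With uncorrelated errors the cross-covariances are all true-score covariance, so they carry over unchanged; only the diagonal terms shrink to ρᵢσᵢ².
True-score variance = [2²·9.4²·0.76 + 14.1²·0.91 + 3²·16.7²·0.55 + 2²·7.2²·0.92] + 1995.31 = 2020.81 + 1995.31 = 4016.12.
Reliability = 4016.12 / 5264.93 = 0.7628.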